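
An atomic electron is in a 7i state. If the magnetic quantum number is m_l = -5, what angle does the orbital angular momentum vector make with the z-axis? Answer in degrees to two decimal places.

θ ≈ 140.49°

For 7i, l = 6.
|L| = √(l(l+1)) ℏ = √42 ℏ.
L_z = m_l ℏ = −5ℏ.
cos θ = L_z/|L| = -5/√42, so θ ≈ 140.49°.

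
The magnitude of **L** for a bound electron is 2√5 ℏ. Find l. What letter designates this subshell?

(|L|/ℏ)² = l(l+1) = 20.
Solving: l = 4.

l = 4 (g orbital)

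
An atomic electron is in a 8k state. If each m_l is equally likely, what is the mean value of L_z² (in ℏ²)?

⟨L_z²⟩ = 18.67 ℏ²

For 8k, l = 7.
m_l ∈ {-7, -6, -5, -4, -3, -2, -1, 0, 1, 2, 3, 4, 5, 6, 7}.
⟨L_z²⟩ = ℏ²·(Σ m_l²)/(2l+1) = ℏ²·280/15 = 18.67ℏ².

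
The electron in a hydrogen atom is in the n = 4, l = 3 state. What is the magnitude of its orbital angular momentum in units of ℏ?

|L| = ℏ√(l(l+1)) = ℏ√(3·4) = 2√3 ℏ

|L| = 2√3 ℏ ≈ 3.464ℏ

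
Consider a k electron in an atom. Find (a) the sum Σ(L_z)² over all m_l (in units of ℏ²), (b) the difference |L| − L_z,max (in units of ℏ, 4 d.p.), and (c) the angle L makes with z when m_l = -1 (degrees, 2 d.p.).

Σ(L_z)² = 280 ℏ²; |L|−L_z,max ≈ 0.4833ℏ; θ(m_l=-1) ≈ 97.68°

A k state has l = 7.
Σ m_l² = 280, so Σ(L_z)² = 280 ℏ².
|L| − L_z,max = (2√14 − 7)ℏ ≈ 0.4833ℏ.
For m_l = -1: cos θ = -1/√56, θ ≈ 97.68°.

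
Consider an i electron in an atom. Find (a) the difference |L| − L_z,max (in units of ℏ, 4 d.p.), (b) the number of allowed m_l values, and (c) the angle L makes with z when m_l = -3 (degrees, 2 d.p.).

An i state has l = 6.
|L| − L_z,max = (√42 − 6)ℏ ≈ 0.4807ℏ.
There are 2l+1 = 13 values of m_l.
For m_l = -3: cos θ = -3/√42, θ ≈ 117.58°.

|L|−L_z,max ≈ 0.4807ℏ; 13 values; θ(m_l=-3) ≈ 117.58°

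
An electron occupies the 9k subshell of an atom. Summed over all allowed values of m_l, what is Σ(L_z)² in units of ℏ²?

Σ(L_z)² = 280 ℏ²

The 9k subshell has l = 7.
The allowed m_l values are -7, -6, -5, -4, -3, -2, -1, 0, 1, 2, 3, 4, 5, 6, 7.
Σ m_l² = l(l+1)(2l+1)/3 = 7·8·15/3 = 280.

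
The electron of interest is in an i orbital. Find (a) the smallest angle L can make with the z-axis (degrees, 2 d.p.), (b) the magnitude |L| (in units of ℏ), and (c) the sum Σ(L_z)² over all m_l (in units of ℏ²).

θ_min ≈ 22.21°; |L| = √42 ℏ ≈ 6.481ℏ; Σ(L_z)² = 182 ℏ²

An i state has l = 6.
cos θ_min = 6/√42, so θ_min ≈ 22.21°.
|L| = ℏ√(6·7) = √42 ℏ ≈ 6.481ℏ.
Σ m_l² = 182, so Σ(L_z)² = 182 ℏ².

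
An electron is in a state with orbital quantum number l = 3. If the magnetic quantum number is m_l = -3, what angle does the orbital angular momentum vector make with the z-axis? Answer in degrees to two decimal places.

|L| = √(l(l+1)) ℏ = 2√3 ℏ.
L_z = m_l ℏ = −3ℏ.
cos θ = L_z/|L| = -3/√12, so θ ≈ 150.00°.

θ ≈ 150.00°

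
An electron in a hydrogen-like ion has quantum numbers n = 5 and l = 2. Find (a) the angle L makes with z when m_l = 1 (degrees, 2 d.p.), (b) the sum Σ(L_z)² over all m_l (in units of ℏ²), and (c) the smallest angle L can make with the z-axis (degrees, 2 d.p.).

For m_l = 1: cos θ = 1/√6, θ ≈ 65.91°.
Σ m_l² = 10, so Σ(L_z)² = 10 ℏ².
cos θ_min = 2/√6, so θ_min ≈ 35.26°.

θ(m_l=1) ≈ 65.91°; Σ(L_z)² = 10 ℏ²; θ_min ≈ 35.26°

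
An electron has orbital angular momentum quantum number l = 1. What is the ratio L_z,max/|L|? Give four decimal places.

|L| = √2 ℏ ≈ 1.4142ℏ, while L_z,max = lℏ = 1ℏ.
L_z,max/|L| = 1/√2 = 0.7071.

L_z,max/|L| = 0.7071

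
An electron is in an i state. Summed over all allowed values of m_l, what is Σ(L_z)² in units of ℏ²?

Σ(L_z)² = 182 ℏ²

I corresponds to l = 6.
m_l runs from −6 to 6, i.e. {-6, -5, -4, -3, -2, -1, 0, 1, 2, 3, 4, 5, 6}.
Summing m² from −6 to 6: Σ m_l² = 182.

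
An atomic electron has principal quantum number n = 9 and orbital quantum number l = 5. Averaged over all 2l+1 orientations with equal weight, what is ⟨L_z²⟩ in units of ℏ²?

⟨L_z²⟩ = 10 ℏ²

m_l runs from −5 to 5, i.e. {-5, -4, -3, -2, -1, 0, 1, 2, 3, 4, 5}.
Average of L_z² over 11 states: 110/11 ℏ² = 10 ℏ².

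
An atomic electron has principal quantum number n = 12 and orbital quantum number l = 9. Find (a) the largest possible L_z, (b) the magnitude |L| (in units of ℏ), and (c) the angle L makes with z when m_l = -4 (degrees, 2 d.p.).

L_z,max = 9ℏ; |L| = 3√10 ℏ ≈ 9.487ℏ; θ(m_l=-4) ≈ 114.94°

L_z,max = lℏ = 9ℏ.
|L| = ℏ√(9·10) = 3√10 ℏ ≈ 9.487ℏ.
For m_l = -4: cos θ = -4/√90, θ ≈ 114.94°.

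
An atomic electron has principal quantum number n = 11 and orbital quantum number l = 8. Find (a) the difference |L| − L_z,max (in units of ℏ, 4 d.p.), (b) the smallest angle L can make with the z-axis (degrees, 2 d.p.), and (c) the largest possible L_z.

|L|−L_z,max ≈ 0.4853ℏ; θ_min ≈ 19.47°; L_z,max = 8ℏ

|L| − L_z,max = (6√2 − 8)ℏ ≈ 0.4853ℏ.
cos θ_min = 8/√72, so θ_min ≈ 19.47°.
L_z,max = lℏ = 8ℏ.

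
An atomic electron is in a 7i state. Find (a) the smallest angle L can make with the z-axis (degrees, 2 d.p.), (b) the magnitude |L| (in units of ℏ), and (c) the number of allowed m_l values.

For 7i, l = 6.
cos θ_min = 6/√42, so θ_min ≈ 22.21°.
|L| = ℏ√(6·7) = √42 ℏ ≈ 6.481ℏ.
There are 2l+1 = 13 values of m_l.

θ_min ≈ 22.21°; |L| = √42 ℏ ≈ 6.481ℏ; 13 values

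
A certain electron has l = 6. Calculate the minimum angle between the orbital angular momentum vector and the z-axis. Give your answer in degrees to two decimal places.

|L| = √(l(l+1)) ℏ = √42 ℏ.
The smallest angle corresponds to the largest L_z, i.e. m_l = l = 6, giving L_z = 6ℏ.
cos θ_min = 6/√42, so θ_min ≈ 22.21°.

θ_min ≈ 22.21°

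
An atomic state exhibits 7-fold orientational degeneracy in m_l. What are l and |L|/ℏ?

l = 3, |L| = 2√3 ℏ ≈ 3.464ℏ

Since there are 2l+1 = 7 values of m_l, l = 3.
Then |L| = √(l(l+1)) ℏ = 2√3 ℏ.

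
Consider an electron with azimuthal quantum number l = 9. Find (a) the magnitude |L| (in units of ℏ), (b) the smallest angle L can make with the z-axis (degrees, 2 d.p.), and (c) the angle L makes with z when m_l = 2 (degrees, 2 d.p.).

|L| = ℏ√(9·10) = 3√10 ℏ ≈ 9.487ℏ.
cos θ_min = 9/√90, so θ_min ≈ 18.43°.
For m_l = 2: cos θ = 2/√90, θ ≈ 77.83°.

|L| = 3√10 ℏ ≈ 9.487ℏ; θ_min ≈ 18.43°; θ(m_l=2) ≈ 77.83°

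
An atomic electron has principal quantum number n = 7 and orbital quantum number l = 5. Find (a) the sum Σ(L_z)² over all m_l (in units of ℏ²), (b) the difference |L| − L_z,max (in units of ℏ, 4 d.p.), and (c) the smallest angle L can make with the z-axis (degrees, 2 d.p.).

Σ m_l² = 110, so Σ(L_z)² = 110 ℏ².
|L| − L_z,max = (√30 − 5)ℏ ≈ 0.4772ℏ.
cos θ_min = 5/√30, so θ_min ≈ 24.09°.

Σ(L_z)² = 110 ℏ²; |L|−L_z,max ≈ 0.4772ℏ; θ_min ≈ 24.09°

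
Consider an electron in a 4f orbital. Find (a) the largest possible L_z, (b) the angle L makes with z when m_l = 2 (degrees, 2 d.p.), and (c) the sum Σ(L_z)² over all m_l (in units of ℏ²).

L_z,max = 3ℏ; θ(m_l=2) ≈ 54.74°; Σ(L_z)² = 28 ℏ²

For 4f, l = 3.
L_z,max = lℏ = 3ℏ.
For m_l = 2: cos θ = 2/√12, θ ≈ 54.74°.
Σ m_l² = 28, so Σ(L_z)² = 28 ℏ².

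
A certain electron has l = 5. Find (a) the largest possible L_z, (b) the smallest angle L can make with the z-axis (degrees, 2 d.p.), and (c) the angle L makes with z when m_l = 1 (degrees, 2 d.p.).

L_z,max = 5ℏ; θ_min ≈ 24.09°; θ(m_l=1) ≈ 79.48°

L_z,max = lℏ = 5ℏ.
cos θ_min = 5/√30, so θ_min ≈ 24.09°.
For m_l = 1: cos θ = 1/√30, θ ≈ 79.48°.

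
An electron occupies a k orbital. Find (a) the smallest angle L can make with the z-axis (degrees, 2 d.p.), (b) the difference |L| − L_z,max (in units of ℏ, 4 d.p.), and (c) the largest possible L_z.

θ_min ≈ 20.70°; |L|−L_z,max ≈ 0.4833ℏ; L_z,max = 7ℏ

The letter k corresponds to l = 7.
cos θ_min = 7/√56, so θ_min ≈ 20.70°.
|L| − L_z,max = (2√14 − 7)ℏ ≈ 0.4833ℏ.
L_z,max = lℏ = 7ℏ.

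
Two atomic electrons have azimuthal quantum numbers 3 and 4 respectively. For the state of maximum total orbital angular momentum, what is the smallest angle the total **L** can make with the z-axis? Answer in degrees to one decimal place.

By the triangle rule, |l₁ − l₂| ≤ L ≤ l₁ + l₂.
Allowed values: L = 1, 2, 3, 4, 5, 6, 7.
The maximum is L = 7, with |L_tot| = ℏ√(7·8) = 2√14 ℏ.
The minimum angle with z is arccos(7/√56) ≈ 20.7°.

θ_min ≈ 20.7°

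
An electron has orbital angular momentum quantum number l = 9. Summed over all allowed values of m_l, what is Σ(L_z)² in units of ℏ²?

m_l runs from −9 to 9, i.e. {-9, -8, -7, -6, -5, -4, -3, -2, -1, 0, 1, 2, 3, 4, 5, 6, 7, 8, 9}.
Summing m² from −9 to 9: Σ m_l² = 570.

Σ(L_z)² = 570 ℏ²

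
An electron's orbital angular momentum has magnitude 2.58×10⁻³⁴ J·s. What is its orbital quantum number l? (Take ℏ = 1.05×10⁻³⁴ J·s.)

l = 2

Dividing by ℏ: |L|/ℏ ≈ 2.457.
(|L|/ℏ)² = l(l+1) ≈ 6.04 ⇒ l = 2.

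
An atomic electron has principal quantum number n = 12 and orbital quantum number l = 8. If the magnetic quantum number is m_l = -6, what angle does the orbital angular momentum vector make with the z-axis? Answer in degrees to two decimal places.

|L| = ℏ√(l(l+1)) = 6√2 ℏ.
L_z = m_l ℏ = −6ℏ.
cos θ = L_z/|L| = -6/√72, so θ ≈ 135.00°.

θ ≈ 135.00°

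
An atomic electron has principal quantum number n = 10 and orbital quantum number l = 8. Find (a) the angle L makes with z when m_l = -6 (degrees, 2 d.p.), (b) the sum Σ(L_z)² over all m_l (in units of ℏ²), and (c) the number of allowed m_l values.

θ(m_l=-6) ≈ 135.00°; Σ(L_z)² = 408 ℏ²; 17 values

For m_l = -6: cos θ = -6/√72, θ ≈ 135.00°.
Σ m_l² = 408, so Σ(L_z)² = 408 ℏ².
There are 2l+1 = 17 values of m_l.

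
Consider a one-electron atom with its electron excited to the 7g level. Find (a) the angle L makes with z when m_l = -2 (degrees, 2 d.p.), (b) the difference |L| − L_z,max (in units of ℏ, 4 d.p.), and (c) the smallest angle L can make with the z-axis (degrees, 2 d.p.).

θ(m_l=-2) ≈ 116.57°; |L|−L_z,max ≈ 0.4721ℏ; θ_min ≈ 26.57°

The 7g level has l = 4.
For m_l = -2: cos θ = -2/√20, θ ≈ 116.57°.
|L| − L_z,max = (2√5 − 4)ℏ ≈ 0.4721ℏ.
cos θ_min = 4/√20, so θ_min ≈ 26.57°.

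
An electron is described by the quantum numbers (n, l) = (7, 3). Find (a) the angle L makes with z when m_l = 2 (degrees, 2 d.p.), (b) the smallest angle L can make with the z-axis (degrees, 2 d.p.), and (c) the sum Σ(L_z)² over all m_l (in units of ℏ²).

For m_l = 2: cos θ = 2/√12, θ ≈ 54.74°.
cos θ_min = 3/√12, so θ_min ≈ 30.00°.
Σ m_l² = 28, so Σ(L_z)² = 28 ℏ².

θ(m_l=2) ≈ 54.74°; θ_min ≈ 30.00°; Σ(L_z)² = 28 ℏ²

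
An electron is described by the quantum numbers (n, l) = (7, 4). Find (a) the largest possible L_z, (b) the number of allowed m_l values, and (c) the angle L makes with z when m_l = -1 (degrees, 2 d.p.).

L_z,max = lℏ = 4ℏ.
There are 2l+1 = 9 values of m_l.
For m_l = -1: cos θ = -1/√20, θ ≈ 102.92°.

L_z,max = 4ℏ; 9 values; θ(m_l=-1) ≈ 102.92°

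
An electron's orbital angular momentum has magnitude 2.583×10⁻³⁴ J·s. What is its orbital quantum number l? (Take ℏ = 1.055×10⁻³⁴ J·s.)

l = 2

In units of ℏ, |L| ≈ 2.448.
l(l+1) ≈ 2.448² ≈ 5.99, so l = 2.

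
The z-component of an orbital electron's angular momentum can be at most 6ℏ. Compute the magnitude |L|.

L_z,max = lℏ, so l = 6.
|L| = √(l(l+1)) ℏ = √42 ℏ.

|L| = √42 ℏ ≈ 6.481ℏ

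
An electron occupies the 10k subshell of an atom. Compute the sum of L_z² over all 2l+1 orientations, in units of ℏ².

10k means n = 10, l = 7.
m_l runs from −7 to 7, i.e. {-7, -6, -5, -4, -3, -2, -1, 0, 1, 2, 3, 4, 5, 6, 7}.
Σ m_l² = 2·(1 + 4 + 9 + 16 + 25 + 36 + 49) = 280.

Σ(L_z)² = 280 ℏ²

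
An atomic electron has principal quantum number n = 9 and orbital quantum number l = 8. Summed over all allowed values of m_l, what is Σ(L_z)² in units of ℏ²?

Σ(L_z)² = 408 ℏ²

The allowed m_l values are -8, -7, -6, -5, -4, -3, -2, -1, 0, 1, 2, 3, 4, 5, 6, 7, 8.
Σ m_l² = l(l+1)(2l+1)/3 = 8·9·17/3 = 408.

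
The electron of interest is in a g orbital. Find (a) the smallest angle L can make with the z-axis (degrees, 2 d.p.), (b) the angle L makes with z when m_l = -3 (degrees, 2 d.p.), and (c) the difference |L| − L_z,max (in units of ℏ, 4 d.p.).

θ_min ≈ 26.57°; θ(m_l=-3) ≈ 132.13°; |L|−L_z,max ≈ 0.4721ℏ

For a g orbital, l = 4.
cos θ_min = 4/√20, so θ_min ≈ 26.57°.
For m_l = -3: cos θ = -3/√20, θ ≈ 132.13°.
|L| − L_z,max = (2√5 − 4)ℏ ≈ 0.4721ℏ.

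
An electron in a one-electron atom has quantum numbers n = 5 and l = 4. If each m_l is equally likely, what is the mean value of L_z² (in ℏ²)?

The allowed m_l values are -4, -3, -2, -1, 0, 1, 2, 3, 4.
Average of L_z² over 9 states: 60/9 ℏ² = 6.667 ℏ².

⟨L_z²⟩ = 6.667 ℏ²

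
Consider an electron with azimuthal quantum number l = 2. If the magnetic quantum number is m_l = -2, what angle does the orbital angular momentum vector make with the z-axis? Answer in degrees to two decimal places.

|L| = √(l(l+1)) ℏ = √6 ℏ.
L_z = m_l ℏ = −2ℏ.
cos θ = L_z/|L| = -2/√6, so θ ≈ 144.74°.

θ ≈ 144.74°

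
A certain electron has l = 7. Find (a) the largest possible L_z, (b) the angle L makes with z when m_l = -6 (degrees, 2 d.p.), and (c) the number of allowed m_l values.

L_z,max = 7ℏ; θ(m_l=-6) ≈ 143.30°; 15 values

L_z,max = lℏ = 7ℏ.
For m_l = -6: cos θ = -6/√56, θ ≈ 143.30°.
There are 2l+1 = 15 values of m_l.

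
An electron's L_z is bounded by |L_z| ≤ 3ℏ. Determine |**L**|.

|L| = 2√3 ℏ ≈ 3.464ℏ

The maximum L_z equals lℏ, giving l = 3.
|L| = √(l(l+1)) ℏ = 2√3 ℏ.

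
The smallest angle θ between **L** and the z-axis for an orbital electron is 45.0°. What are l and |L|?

cos²θ_min = l/(l+1) = 0.5000.
Thus l = 0.5000/(1 − 0.5000) ≈ 1.
Then |L| = ℏ√(1·2) = √2 ℏ.

l = 1, |L| = √2 ℏ ≈ 1.414ℏ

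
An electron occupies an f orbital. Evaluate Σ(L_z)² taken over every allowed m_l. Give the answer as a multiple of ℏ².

For an f orbital, l = 3.
m_l runs from −3 to 3, i.e. {-3, -2, -1, 0, 1, 2, 3}.
Σ m_l² = l(l+1)(2l+1)/3 = 3·4·7/3 = 28.

Σ(L_z)² = 28 ℏ²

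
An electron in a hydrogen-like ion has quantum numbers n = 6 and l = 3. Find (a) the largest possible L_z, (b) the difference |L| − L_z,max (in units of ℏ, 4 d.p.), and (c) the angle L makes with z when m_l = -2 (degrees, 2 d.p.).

L_z,max = lℏ = 3ℏ.
|L| − L_z,max = (2√3 − 3)ℏ ≈ 0.4641ℏ.
For m_l = -2: cos θ = -2/√12, θ ≈ 125.26°.

L_z,max = 3ℏ; |L|−L_z,max ≈ 0.4641ℏ; θ(m_l=-2) ≈ 125.26°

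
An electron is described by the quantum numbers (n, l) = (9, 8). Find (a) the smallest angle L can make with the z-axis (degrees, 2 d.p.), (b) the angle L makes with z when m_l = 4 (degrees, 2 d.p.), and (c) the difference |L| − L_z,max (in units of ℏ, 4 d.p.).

cos θ_min = 8/√72, so θ_min ≈ 19.47°.
For m_l = 4: cos θ = 4/√72, θ ≈ 61.87°.
|L| − L_z,max = (6√2 − 8)ℏ ≈ 0.4853ℏ.

θ_min ≈ 19.47°; θ(m_l=4) ≈ 61.87°; |L|−L_z,max ≈ 0.4853ℏ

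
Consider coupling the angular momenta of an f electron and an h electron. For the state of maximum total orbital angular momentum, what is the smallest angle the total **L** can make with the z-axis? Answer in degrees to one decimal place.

θ_min ≈ 19.5°

L runs from |3 − 5| = 2 to 3 + 5 = 8.
L ∈ {2, 3, 4, 5, 6, 7, 8}.
The maximum is L = 8, with |L_tot| = ℏ√(8·9) = 6√2 ℏ.
The minimum angle with z is arccos(8/√72) ≈ 19.5°.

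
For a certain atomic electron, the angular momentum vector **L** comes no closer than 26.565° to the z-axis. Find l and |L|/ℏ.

cos θ_min = l/√(l(l+1)) = √(l/(l+1)), so l/(l+1) = cos²(26.565°) = 0.8000.
Thus l = 0.8000/(1 − 0.8000) ≈ 4.
Then |L| = ℏ√(4·5) = 2√5 ℏ.

l = 4, |L| = 2√5 ℏ ≈ 4.472ℏ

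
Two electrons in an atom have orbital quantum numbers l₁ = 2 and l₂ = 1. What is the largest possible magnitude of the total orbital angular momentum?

The total orbital quantum number L ranges from |l₁ − l₂| to l₁ + l₂ in integer steps.
So L can be 1, 2, 3.
The largest magnitude corresponds to L = 3: |L_tot| = ℏ√(3·4) = 2√3 ℏ.

|L_tot|_max = 2√3 ℏ ≈ 3.464ℏ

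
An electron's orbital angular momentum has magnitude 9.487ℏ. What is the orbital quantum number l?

l = 9

Since |L|² = l(l+1)ℏ², l(l+1) = 90.
l² + l − 90 = 0 ⇒ l = 9.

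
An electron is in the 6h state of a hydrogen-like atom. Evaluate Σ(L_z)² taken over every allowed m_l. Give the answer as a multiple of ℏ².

Σ(L_z)² = 110 ℏ²

For 6h, l = 5.
m_l runs from −5 to 5, i.e. {-5, -4, -3, -2, -1, 0, 1, 2, 3, 4, 5}.
Summing m² from −5 to 5: Σ m_l² = 110.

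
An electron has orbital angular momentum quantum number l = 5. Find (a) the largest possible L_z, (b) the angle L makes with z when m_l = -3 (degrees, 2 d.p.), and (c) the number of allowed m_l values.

L_z,max = 5ℏ; θ(m_l=-3) ≈ 123.21°; 11 values

L_z,max = lℏ = 5ℏ.
For m_l = -3: cos θ = -3/√30, θ ≈ 123.21°.
There are 2l+1 = 11 values of m_l.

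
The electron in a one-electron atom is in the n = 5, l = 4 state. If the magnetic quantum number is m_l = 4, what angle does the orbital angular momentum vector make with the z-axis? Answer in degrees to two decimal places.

|L| = √(l(l+1)) ℏ = 2√5 ℏ.
L_z = m_l ℏ = 4ℏ.
cos θ = L_z/|L| = 4/√20, so θ ≈ 26.57°.

θ ≈ 26.57°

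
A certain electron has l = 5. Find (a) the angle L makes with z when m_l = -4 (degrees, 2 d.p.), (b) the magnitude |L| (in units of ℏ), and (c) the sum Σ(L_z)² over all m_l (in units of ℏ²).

For m_l = -4: cos θ = -4/√30, θ ≈ 136.91°.
|L| = ℏ√(5·6) = √30 ℏ ≈ 5.477ℏ.
Σ m_l² = 110, so Σ(L_z)² = 110 ℏ².

θ(m_l=-4) ≈ 136.91°; |L| = √30 ℏ ≈ 5.477ℏ; Σ(L_z)² = 110 ℏ²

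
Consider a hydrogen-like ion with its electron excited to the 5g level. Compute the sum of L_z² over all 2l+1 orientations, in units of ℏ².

The 5g level has l = 4.
The allowed m_l values are -4, -3, -2, -1, 0, 1, 2, 3, 4.
Σ m_l² = 2·(1 + 4 + 9 + 16) = 60.

Σ(L_z)² = 60 ℏ²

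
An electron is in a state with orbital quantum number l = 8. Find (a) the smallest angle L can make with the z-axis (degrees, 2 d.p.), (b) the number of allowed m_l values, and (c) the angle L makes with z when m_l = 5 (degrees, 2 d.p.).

cos θ_min = 8/√72, so θ_min ≈ 19.47°.
There are 2l+1 = 17 values of m_l.
For m_l = 5: cos θ = 5/√72, θ ≈ 53.90°.

θ_min ≈ 19.47°; 17 values; θ(m_l=5) ≈ 53.90°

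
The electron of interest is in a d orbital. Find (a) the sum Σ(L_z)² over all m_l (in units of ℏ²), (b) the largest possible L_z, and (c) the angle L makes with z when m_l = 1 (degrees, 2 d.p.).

D corresponds to l = 2.
Σ m_l² = 10, so Σ(L_z)² = 10 ℏ².
L_z,max = lℏ = 2ℏ.
For m_l = 1: cos θ = 1/√6, θ ≈ 65.91°.

Σ(L_z)² = 10 ℏ²; L_z,max = 2ℏ; θ(m_l=1) ≈ 65.91°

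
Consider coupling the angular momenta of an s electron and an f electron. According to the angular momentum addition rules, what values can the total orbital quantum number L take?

The total orbital quantum number L ranges from |l₁ − l₂| to l₁ + l₂ in integer steps.
So L can be 3.

L = 3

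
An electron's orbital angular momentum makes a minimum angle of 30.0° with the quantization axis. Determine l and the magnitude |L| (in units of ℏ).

l = 3, |L| = 2√3 ℏ ≈ 3.464ℏ

cos θ_min = l/√(l(l+1)) = √(l/(l+1)), so l/(l+1) = cos²(30.0°) = 0.7500.
Thus l = 0.7500/(1 − 0.7500) ≈ 3.
Then |L| = ℏ√(3·4) = 2√3 ℏ.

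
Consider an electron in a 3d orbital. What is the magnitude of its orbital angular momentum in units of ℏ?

|L| = √6 ℏ ≈ 2.449ℏ

The 3d subshell has l = 2.
|L| = ℏ√(l(l+1)) = ℏ√(2·3) = √6 ℏ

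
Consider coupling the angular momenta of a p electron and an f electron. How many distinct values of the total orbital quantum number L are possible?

Angular momentum addition gives L = |l₁ − l₂|, …, l₁ + l₂.
So L can be 2, 3, 4.
That is 3 values.

3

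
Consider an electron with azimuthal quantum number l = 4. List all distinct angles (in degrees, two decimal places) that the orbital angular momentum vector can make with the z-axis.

|L| = √(l(l+1)) ℏ = 2√5 ℏ.
cos θ = m_l/√20 for each m_l ∈ {-4, -3, -2, -1, 0, 1, 2, 3, 4}.

θ ∈ {26.57°, 47.87°, 63.43°, 77.08°, 90.00°, 102.92°, 116.57°, 132.13°, 153.43°}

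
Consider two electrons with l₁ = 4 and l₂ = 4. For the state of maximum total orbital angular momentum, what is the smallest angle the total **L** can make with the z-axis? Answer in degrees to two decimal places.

L runs from |4 − 4| = 0 to 4 + 4 = 8.
L ∈ {0, 1, 2, 3, 4, 5, 6, 7, 8}.
The maximum is L = 8, with |L_tot| = ℏ√(8·9) = 6√2 ℏ.
The minimum angle with z is arccos(8/√72) ≈ 19.47°.

θ_min ≈ 19.47°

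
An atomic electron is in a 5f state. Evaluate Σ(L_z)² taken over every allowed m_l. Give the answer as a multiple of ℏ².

Σ(L_z)² = 28 ℏ²

5f means n = 5, l = 3.
The allowed m_l values are -3, -2, -1, 0, 1, 2, 3.
Σ m_l² = l(l+1)(2l+1)/3 = 3·4·7/3 = 28.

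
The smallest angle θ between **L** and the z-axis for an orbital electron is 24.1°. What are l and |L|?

l = 5, |L| = √30 ℏ ≈ 5.477ℏ

cos²θ_min = l/(l+1) = 0.8333.
Thus l = 0.8333/(1 − 0.8333) ≈ 5.
Then |L| = ℏ√(5·6) = √30 ℏ.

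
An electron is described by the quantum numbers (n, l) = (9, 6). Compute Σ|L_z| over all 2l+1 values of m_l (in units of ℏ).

Σ|L_z| = 42 ℏ

m_l runs from −6 to 6, i.e. {-6, -5, -4, -3, -2, -1, 0, 1, 2, 3, 4, 5, 6}.
Σ|m_l| = l(l+1) = 42.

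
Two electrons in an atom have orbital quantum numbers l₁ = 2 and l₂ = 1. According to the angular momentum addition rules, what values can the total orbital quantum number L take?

L = 1, 2, 3

Angular momentum addition gives L = |l₁ − l₂|, …, l₁ + l₂.
Allowed values: L = 1, 2, 3.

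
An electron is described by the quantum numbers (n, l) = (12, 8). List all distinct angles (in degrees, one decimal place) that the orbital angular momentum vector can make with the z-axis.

|L| = √(l(l+1)) ℏ = 6√2 ℏ.
cos θ = m_l/√72 for each m_l ∈ {-8, -7, -6, -5, -4, -3, -2, -1, 0, 1, 2, 3, 4, 5, 6, 7, 8}.

θ ∈ {19.5°, 34.4°, 45.0°, 53.9°, 61.9°, 69.3°, 76.4°, 83.2°, 90.0°, 96.8°, 103.6°, 110.7°, 118.1°, 126.1°, 135.0°, 145.6°, 160.5°}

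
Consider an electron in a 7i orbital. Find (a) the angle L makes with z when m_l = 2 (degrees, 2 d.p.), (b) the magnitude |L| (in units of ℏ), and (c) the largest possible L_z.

θ(m_l=2) ≈ 72.02°; |L| = √42 ℏ ≈ 6.481ℏ; L_z,max = 6ℏ

7i means n = 7, l = 6.
For m_l = 2: cos θ = 2/√42, θ ≈ 72.02°.
|L| = ℏ√(6·7) = √42 ℏ ≈ 6.481ℏ.
L_z,max = lℏ = 6ℏ.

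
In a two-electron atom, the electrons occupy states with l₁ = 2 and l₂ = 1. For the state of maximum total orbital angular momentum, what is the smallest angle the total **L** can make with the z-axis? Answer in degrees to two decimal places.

By the triangle rule, |l₁ − l₂| ≤ L ≤ l₁ + l₂.
So L can be 1, 2, 3.
The maximum is L = 3, with |L_tot| = ℏ√(3·4) = 2√3 ℏ.
The minimum angle with z is arccos(3/√12) ≈ 30.00°.

θ_min ≈ 30.00°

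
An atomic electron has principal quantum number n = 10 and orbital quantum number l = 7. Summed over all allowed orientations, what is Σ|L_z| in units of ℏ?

Σ|L_z| = 56 ℏ

m_l runs from −7 to 7, i.e. {-7, -6, -5, -4, -3, -2, -1, 0, 1, 2, 3, 4, 5, 6, 7}.
Σ|m_l| = 2·7(7+1)/2 = 56.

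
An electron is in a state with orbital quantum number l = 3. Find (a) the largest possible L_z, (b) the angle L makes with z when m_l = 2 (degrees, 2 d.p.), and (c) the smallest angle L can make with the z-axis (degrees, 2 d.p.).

L_z,max = lℏ = 3ℏ.
For m_l = 2: cos θ = 2/√12, θ ≈ 54.74°.
cos θ_min = 3/√12, so θ_min ≈ 30.00°.

L_z,max = 3ℏ; θ(m_l=2) ≈ 54.74°; θ_min ≈ 30.00°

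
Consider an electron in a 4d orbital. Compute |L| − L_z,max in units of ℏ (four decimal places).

|L| − L_z,max ≈ 0.4495ℏ

4d means n = 4, l = 2.
|L| = √6 ℏ ≈ 2.4495ℏ, while L_z,max = lℏ = 2ℏ.
The difference is (√6 − 2)ℏ ≈ 0.4495ℏ.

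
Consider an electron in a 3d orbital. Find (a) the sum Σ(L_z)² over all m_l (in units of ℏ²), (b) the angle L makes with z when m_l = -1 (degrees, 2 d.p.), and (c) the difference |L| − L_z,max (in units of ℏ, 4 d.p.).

The 3d subshell has l = 2.
Σ m_l² = 10, so Σ(L_z)² = 10 ℏ².
For m_l = -1: cos θ = -1/√6, θ ≈ 114.09°.
|L| − L_z,max = (√6 − 2)ℏ ≈ 0.4495ℏ.

Σ(L_z)² = 10 ℏ²; θ(m_l=-1) ≈ 114.09°; |L|−L_z,max ≈ 0.4495ℏ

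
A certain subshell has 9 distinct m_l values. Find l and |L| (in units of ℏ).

9 = 2l + 1, so l = (9−1)/2 = 4.
|L| = ℏ√(l(l+1)) = ℏ√(4·5) = 2√5 ℏ.

l = 4, |L| = 2√5 ℏ ≈ 4.472ℏ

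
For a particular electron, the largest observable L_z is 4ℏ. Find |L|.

L_z,max = lℏ, so l = 4.
|L| = √(l(l+1)) ℏ = 2√5 ℏ.

|L| = 2√5 ℏ ≈ 4.472ℏ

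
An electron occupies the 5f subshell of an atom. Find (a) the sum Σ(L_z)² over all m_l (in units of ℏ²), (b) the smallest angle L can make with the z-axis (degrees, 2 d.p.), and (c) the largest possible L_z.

Σ(L_z)² = 28 ℏ²; θ_min ≈ 30.00°; L_z,max = 3ℏ

The 5f subshell has l = 3.
Σ m_l² = 28, so Σ(L_z)² = 28 ℏ².
cos θ_min = 3/√12, so θ_min ≈ 30.00°.
L_z,max = lℏ = 3ℏ.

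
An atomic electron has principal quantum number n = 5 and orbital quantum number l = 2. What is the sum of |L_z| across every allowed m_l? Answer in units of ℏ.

Σ|L_z| = 6 ℏ

The allowed m_l values are -2, -1, 0, 1, 2.
Σ|m_l| = 2·2(2+1)/2 = 6.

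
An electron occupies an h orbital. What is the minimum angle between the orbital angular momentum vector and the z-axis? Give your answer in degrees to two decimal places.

An h state has l = 5.
|L| = √(l(l+1)) ℏ = √30 ℏ.
The smallest angle corresponds to the largest L_z, i.e. m_l = l = 5, giving L_z = 5ℏ.
cos θ_min = 5/√30, so θ_min ≈ 24.09°.

θ_min ≈ 24.09°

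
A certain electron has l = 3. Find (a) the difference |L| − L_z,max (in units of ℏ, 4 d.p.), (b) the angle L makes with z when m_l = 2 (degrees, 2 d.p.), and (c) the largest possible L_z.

|L|−L_z,max ≈ 0.4641ℏ; θ(m_l=2) ≈ 54.74°; L_z,max = 3ℏ

|L| − L_z,max = (2√3 − 3)ℏ ≈ 0.4641ℏ.
For m_l = 2: cos θ = 2/√12, θ ≈ 54.74°.
L_z,max = lℏ = 3ℏ.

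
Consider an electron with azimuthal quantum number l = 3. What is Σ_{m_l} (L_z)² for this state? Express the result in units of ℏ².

Σ(L_z)² = 28 ℏ²

The allowed m_l values are -3, -2, -1, 0, 1, 2, 3.
Summing m² from −3 to 3: Σ m_l² = 28.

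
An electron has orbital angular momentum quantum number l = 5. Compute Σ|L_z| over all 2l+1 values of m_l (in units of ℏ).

Σ|L_z| = 30 ℏ

m_l runs from −5 to 5, i.e. {-5, -4, -3, -2, -1, 0, 1, 2, 3, 4, 5}.
Σ|m_l| = 2·5(5+1)/2 = 30.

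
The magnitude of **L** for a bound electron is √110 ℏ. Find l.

Since |L|² = l(l+1)ℏ², l(l+1) = 110.
Solving: l = 10.

l = 10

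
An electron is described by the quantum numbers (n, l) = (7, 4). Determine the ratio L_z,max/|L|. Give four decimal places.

L_z,max/|L| = 0.8944

|L| = 2√5 ℏ ≈ 4.4721ℏ, while L_z,max = lℏ = 4ℏ.
L_z,max/|L| = 4/√20 = 0.8944.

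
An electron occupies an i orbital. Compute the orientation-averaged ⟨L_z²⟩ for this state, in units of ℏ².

An i state has l = 6.
m_l runs from −6 to 6, i.e. {-6, -5, -4, -3, -2, -1, 0, 1, 2, 3, 4, 5, 6}.
Average of L_z² over 13 states: 182/13 ℏ² = 14 ℏ².

⟨L_z²⟩ = 14 ℏ²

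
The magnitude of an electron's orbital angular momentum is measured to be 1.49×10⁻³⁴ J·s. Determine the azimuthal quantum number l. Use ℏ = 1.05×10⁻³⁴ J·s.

In units of ℏ, |L| ≈ 1.419.
Set l(l+1) = 2.01; the integer solution is l = 1.

l = 1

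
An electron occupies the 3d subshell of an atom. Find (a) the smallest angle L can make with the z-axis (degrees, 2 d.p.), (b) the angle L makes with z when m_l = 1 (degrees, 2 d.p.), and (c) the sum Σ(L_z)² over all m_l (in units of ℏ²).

The 3d subshell has l = 2.
cos θ_min = 2/√6, so θ_min ≈ 35.26°.
For m_l = 1: cos θ = 1/√6, θ ≈ 65.91°.
Σ m_l² = 10, so Σ(L_z)² = 10 ℏ².

θ_min ≈ 35.26°; θ(m_l=1) ≈ 65.91°; Σ(L_z)² = 10 ℏ²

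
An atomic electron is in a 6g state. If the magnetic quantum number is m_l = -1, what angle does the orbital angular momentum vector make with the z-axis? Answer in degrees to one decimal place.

The 6g subshell has l = 4.
|L| = √(l(l+1)) ℏ = 2√5 ℏ.
L_z = m_l ℏ = −1ℏ.
cos θ = L_z/|L| = -1/√20, so θ ≈ 102.9°.

θ ≈ 102.9°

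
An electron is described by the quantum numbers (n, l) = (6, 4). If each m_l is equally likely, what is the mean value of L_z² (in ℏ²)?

⟨L_z²⟩ = 6.667 ℏ²

m_l runs from −4 to 4, i.e. {-4, -3, -2, -1, 0, 1, 2, 3, 4}.
⟨L_z²⟩ = ℏ²·l(l+1)/3 = 6.667ℏ².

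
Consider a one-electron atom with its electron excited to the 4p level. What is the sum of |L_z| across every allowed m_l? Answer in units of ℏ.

The 4p level has l = 1.
m_l ∈ {-1, 0, 1}.
Σ|m_l| = 2(1+2+…+1) = 2.

Σ|L_z| = 2 ℏ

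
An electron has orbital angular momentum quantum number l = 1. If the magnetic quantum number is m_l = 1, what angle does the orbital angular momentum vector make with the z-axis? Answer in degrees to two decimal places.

θ ≈ 45.00°

|L| = ℏ√(l(l+1)) = √2 ℏ.
L_z = m_l ℏ = 1ℏ.
cos θ = L_z/|L| = 1/√2, so θ ≈ 45.00°.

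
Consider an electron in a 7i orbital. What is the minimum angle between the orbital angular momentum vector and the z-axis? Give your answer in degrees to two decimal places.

θ_min ≈ 22.21°

For 7i, l = 6.
|L| = ℏ√(l(l+1)) = √42 ℏ.
The smallest angle corresponds to the largest L_z, i.e. m_l = l = 6, giving L_z = 6ℏ.
cos θ_min = 6/√42, so θ_min ≈ 22.21°.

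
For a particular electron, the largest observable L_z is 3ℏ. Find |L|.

Since max m_l = l, l = 3.
Then |L| = ℏ√(3·4) = 2√3 ℏ.

|L| = 2√3 ℏ ≈ 3.464ℏ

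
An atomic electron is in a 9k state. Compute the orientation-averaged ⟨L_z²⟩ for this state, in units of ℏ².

9k means n = 9, l = 7.
m_l ∈ {-7, -6, -5, -4, -3, -2, -1, 0, 1, 2, 3, 4, 5, 6, 7}.
Average of L_z² over 15 states: 280/15 ℏ² = 18.67 ℏ².

⟨L_z²⟩ = 18.67 ℏ²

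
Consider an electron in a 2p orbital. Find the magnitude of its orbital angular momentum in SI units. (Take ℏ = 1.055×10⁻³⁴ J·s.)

For 2p, l = 1.
|L| = ℏ√(l(l+1)) = ℏ√(1·2) = √2 ℏ
Numerically, |L| = 1.414 × (1.055×10⁻³⁴ J·s) = 1.492×10⁻³⁴ J·s.

|L| = 1.492×10⁻³⁴ J·s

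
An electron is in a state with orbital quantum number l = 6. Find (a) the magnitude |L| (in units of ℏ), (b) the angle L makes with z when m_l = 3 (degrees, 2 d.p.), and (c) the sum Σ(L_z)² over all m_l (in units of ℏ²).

|L| = √42 ℏ ≈ 6.481ℏ; θ(m_l=3) ≈ 62.42°; Σ(L_z)² = 182 ℏ²

|L| = ℏ√(6·7) = √42 ℏ ≈ 6.481ℏ.
For m_l = 3: cos θ = 3/√42, θ ≈ 62.42°.
Σ m_l² = 182, so Σ(L_z)² = 182 ℏ².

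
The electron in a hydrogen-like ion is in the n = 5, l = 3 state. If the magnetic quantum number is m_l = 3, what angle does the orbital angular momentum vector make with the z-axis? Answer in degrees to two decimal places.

θ ≈ 30.00°

|L| = ℏ√(l(l+1)) = 2√3 ℏ.
L_z = m_l ℏ = 3ℏ.
cos θ = L_z/|L| = 3/√12, so θ ≈ 30.00°.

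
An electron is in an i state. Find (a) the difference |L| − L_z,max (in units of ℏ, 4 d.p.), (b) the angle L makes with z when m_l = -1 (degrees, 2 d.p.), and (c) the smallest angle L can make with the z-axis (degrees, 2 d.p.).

|L|−L_z,max ≈ 0.4807ℏ; θ(m_l=-1) ≈ 98.88°; θ_min ≈ 22.21°

I corresponds to l = 6.
|L| − L_z,max = (√42 − 6)ℏ ≈ 0.4807ℏ.
For m_l = -1: cos θ = -1/√42, θ ≈ 98.88°.
cos θ_min = 6/√42, so θ_min ≈ 22.21°.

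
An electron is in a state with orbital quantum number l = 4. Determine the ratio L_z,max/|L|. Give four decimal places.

L_z,max/|L| = 0.8944

|L| = 2√5 ℏ ≈ 4.4721ℏ, while L_z,max = lℏ = 4ℏ.
L_z,max/|L| = 4/√20 = 0.8944.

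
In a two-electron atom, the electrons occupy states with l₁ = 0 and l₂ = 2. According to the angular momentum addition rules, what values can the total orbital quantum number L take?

L runs from |0 − 2| = 2 to 0 + 2 = 2.
Allowed values: L = 2.

L = 2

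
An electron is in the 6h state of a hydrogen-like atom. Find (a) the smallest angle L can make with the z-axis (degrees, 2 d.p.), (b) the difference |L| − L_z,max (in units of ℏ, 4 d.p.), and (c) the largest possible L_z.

θ_min ≈ 24.09°; |L|−L_z,max ≈ 0.4772ℏ; L_z,max = 5ℏ

For 6h, l = 5.
cos θ_min = 5/√30, so θ_min ≈ 24.09°.
|L| − L_z,max = (√30 − 5)ℏ ≈ 0.4772ℏ.
L_z,max = lℏ = 5ℏ.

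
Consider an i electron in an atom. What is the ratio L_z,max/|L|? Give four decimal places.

L_z,max/|L| = 0.9258

An i state has l = 6.
|L| = √42 ℏ ≈ 6.4807ℏ, while L_z,max = lℏ = 6ℏ.
L_z,max/|L| = 6/√42 = 0.9258.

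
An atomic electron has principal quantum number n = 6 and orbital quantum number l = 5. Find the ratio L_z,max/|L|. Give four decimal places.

L_z,max/|L| = 0.9129

|L| = √30 ℏ ≈ 5.4772ℏ, while L_z,max = lℏ = 5ℏ.
L_z,max/|L| = 5/√30 = 0.9129.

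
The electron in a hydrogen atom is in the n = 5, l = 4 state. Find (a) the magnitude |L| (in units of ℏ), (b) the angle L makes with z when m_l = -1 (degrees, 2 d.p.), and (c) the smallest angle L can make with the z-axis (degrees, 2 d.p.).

|L| = ℏ√(4·5) = 2√5 ℏ ≈ 4.472ℏ.
For m_l = -1: cos θ = -1/√20, θ ≈ 102.92°.
cos θ_min = 4/√20, so θ_min ≈ 26.57°.

|L| = 2√5 ℏ ≈ 4.472ℏ; θ(m_l=-1) ≈ 102.92°; θ_min ≈ 26.57°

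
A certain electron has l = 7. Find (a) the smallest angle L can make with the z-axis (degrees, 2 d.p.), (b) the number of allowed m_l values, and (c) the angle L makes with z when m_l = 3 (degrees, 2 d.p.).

cos θ_min = 7/√56, so θ_min ≈ 20.70°.
There are 2l+1 = 15 values of m_l.
For m_l = 3: cos θ = 3/√56, θ ≈ 66.37°.

θ_min ≈ 20.70°; 15 values; θ(m_l=3) ≈ 66.37°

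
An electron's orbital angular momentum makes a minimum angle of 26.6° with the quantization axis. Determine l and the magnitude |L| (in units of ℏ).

cos θ_min = l/√(l(l+1)) = √(l/(l+1)), so l/(l+1) = cos²(26.6°) = 0.7995.
Solving: l = 4.
Then |L| = ℏ√(4·5) = 2√5 ℏ.

l = 4, |L| = 2√5 ℏ ≈ 4.472ℏ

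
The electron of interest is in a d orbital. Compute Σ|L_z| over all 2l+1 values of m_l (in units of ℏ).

Σ|L_z| = 6 ℏ

For a d orbital, l = 2.
m_l ∈ {-2, -1, 0, 1, 2}.
Σ|m_l| = 2(1+2+…+2) = 6.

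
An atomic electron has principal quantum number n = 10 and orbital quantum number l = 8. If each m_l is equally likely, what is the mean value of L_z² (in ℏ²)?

⟨L_z²⟩ = 24 ℏ²

m_l ∈ {-8, -7, -6, -5, -4, -3, -2, -1, 0, 1, 2, 3, 4, 5, 6, 7, 8}.
⟨L_z²⟩ = ℏ²·(Σ m_l²)/(2l+1) = ℏ²·408/17 = 24ℏ².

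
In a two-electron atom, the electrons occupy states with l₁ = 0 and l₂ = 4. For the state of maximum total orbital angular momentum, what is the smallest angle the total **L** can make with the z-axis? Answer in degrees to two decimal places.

The total orbital quantum number L ranges from |l₁ − l₂| to l₁ + l₂ in integer steps.
Allowed values: L = 4.
The maximum is L = 4, with |L_tot| = ℏ√(4·5) = 2√5 ℏ.
The minimum angle with z is arccos(4/√20) ≈ 26.57°.

θ_min ≈ 26.57°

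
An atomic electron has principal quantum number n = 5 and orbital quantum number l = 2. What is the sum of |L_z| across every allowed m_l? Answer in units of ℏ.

m_l ∈ {-2, -1, 0, 1, 2}.
Σ|m_l| = 2(1+2+…+2) = 6.

Σ|L_z| = 6 ℏ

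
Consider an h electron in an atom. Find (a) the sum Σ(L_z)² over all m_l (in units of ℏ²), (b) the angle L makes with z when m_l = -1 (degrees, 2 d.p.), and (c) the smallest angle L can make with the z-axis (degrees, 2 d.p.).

Σ(L_z)² = 110 ℏ²; θ(m_l=-1) ≈ 100.52°; θ_min ≈ 24.09°

For an h orbital, l = 5.
Σ m_l² = 110, so Σ(L_z)² = 110 ℏ².
For m_l = -1: cos θ = -1/√30, θ ≈ 100.52°.
cos θ_min = 5/√30, so θ_min ≈ 24.09°.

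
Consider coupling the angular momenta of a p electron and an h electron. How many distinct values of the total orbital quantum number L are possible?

3

L runs from |1 − 5| = 4 to 1 + 5 = 6.
So L can be 4, 5, 6.
That is 3 values.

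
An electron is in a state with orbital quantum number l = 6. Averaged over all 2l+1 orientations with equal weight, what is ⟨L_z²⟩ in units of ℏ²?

⟨L_z²⟩ = 14 ℏ²

m_l runs from −6 to 6, i.e. {-6, -5, -4, -3, -2, -1, 0, 1, 2, 3, 4, 5, 6}.
⟨L_z²⟩ = ℏ²·l(l+1)/3 = 14ℏ².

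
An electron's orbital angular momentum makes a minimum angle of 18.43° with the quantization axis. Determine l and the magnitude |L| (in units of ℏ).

l = 9, |L| = 3√10 ℏ ≈ 9.487ℏ

At minimum angle, m_l = l, so cos θ = l/√(l(l+1)); cos²θ = l/(l+1) = 0.9001.
Solving: l = 9.
Then |L| = ℏ√(9·10) = 3√10 ℏ.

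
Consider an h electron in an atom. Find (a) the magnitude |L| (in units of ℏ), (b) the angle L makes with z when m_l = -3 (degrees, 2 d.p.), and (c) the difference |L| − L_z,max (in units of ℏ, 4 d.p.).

|L| = √30 ℏ ≈ 5.477ℏ; θ(m_l=-3) ≈ 123.21°; |L|−L_z,max ≈ 0.4772ℏ

An h state has l = 5.
|L| = ℏ√(5·6) = √30 ℏ ≈ 5.477ℏ.
For m_l = -3: cos θ = -3/√30, θ ≈ 123.21°.
|L| − L_z,max = (√30 − 5)ℏ ≈ 0.4772ℏ.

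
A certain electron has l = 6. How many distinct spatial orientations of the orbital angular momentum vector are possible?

13

The number of m_l values is 2l + 1 = 2·6 + 1 = 13.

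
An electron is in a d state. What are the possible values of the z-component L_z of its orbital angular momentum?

L_z ∈ {−2ℏ, −ℏ, 0, ℏ, 2ℏ}

A d state has l = 2.
L_z = m_l ℏ with m_l ranging from −l to +l in integer steps.
For l = 2: m_l ∈ {-2, -1, 0, 1, 2}.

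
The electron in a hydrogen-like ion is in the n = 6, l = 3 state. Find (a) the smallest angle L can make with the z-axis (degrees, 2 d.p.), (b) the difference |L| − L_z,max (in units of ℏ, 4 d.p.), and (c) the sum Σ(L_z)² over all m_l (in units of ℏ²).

cos θ_min = 3/√12, so θ_min ≈ 30.00°.
|L| − L_z,max = (2√3 − 3)ℏ ≈ 0.4641ℏ.
Σ m_l² = 28, so Σ(L_z)² = 28 ℏ².

θ_min ≈ 30.00°; |L|−L_z,max ≈ 0.4641ℏ; Σ(L_z)² = 28 ℏ²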